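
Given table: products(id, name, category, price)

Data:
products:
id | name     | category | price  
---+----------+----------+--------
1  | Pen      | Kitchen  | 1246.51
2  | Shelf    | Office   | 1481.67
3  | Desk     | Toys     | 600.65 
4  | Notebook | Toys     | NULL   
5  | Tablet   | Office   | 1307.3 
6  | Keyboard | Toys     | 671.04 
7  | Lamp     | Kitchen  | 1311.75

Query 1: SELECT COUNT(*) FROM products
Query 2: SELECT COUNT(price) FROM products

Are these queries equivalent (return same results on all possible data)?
No, not equivalent

Query 1 returns: [(7,)]
Query 2 returns: [(6,)]

Reason: COUNT(*) includes NULLs, COUNT(column) excludes them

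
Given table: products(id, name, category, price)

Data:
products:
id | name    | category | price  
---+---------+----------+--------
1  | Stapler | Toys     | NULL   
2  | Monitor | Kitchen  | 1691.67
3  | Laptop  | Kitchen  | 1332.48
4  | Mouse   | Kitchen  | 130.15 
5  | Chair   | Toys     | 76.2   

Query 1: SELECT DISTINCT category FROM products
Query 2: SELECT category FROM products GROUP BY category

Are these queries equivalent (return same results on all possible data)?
Yes, equivalent

Both queries return: [('Kitchen',), ('Toys',)]

Reason: Both get unique categorys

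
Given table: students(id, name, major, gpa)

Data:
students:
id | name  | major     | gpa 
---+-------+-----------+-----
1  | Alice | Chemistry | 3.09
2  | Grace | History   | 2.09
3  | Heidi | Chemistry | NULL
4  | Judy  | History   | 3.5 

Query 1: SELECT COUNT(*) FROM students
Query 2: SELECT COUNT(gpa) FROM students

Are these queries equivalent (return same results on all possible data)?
No, not equivalent

Query 1 returns: [(4,)]
Query 2 returns: [(3,)]

Reason: COUNT(*) includes NULLs, COUNT(column) excludes them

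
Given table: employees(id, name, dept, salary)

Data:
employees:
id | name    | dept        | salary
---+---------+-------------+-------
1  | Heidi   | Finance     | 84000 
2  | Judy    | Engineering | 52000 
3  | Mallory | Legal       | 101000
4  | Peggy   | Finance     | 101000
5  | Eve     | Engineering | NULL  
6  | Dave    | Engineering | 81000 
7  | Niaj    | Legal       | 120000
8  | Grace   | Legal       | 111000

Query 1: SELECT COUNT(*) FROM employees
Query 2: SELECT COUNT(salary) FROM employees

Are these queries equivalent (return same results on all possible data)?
No, not equivalent

Query 1 returns: [(8,)]
Query 2 returns: [(7,)]

Reason: COUNT(*) includes NULLs, COUNT(column) excludes them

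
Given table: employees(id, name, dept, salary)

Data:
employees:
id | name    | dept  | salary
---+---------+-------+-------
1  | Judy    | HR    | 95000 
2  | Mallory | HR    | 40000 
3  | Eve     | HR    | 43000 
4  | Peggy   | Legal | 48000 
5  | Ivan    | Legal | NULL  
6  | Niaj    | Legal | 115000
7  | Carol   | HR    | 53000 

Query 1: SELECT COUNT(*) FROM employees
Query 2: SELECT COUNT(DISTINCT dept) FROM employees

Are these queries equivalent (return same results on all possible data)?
No, not equivalent

Query 1 returns: [(7,)]
Query 2 returns: [(2,)]

Reason: COUNT(*) counts rows, COUNT(DISTINCT dept) counts unique depts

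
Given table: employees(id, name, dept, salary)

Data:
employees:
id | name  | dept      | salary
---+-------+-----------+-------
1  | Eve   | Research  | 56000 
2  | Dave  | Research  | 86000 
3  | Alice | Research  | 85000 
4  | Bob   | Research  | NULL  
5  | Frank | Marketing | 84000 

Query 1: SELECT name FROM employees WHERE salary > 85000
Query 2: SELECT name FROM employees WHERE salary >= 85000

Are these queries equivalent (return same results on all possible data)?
No, not equivalent

Query 1 returns: [('Dave',)]
Query 2 returns: [('Dave',), ('Alice',)]

Reason: > vs >= gives different results when salary = 85000 exists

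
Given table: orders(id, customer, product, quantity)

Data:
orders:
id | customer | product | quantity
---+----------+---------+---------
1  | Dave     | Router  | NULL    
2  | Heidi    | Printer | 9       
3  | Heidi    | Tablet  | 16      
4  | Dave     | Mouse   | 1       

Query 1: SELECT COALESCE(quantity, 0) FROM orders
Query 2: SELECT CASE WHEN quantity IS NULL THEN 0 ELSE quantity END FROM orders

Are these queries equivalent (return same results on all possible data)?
Yes, equivalent

Both queries return: [(0,), (1,), (9,), (16,)]

Reason: COALESCE vs CASE for NULL handling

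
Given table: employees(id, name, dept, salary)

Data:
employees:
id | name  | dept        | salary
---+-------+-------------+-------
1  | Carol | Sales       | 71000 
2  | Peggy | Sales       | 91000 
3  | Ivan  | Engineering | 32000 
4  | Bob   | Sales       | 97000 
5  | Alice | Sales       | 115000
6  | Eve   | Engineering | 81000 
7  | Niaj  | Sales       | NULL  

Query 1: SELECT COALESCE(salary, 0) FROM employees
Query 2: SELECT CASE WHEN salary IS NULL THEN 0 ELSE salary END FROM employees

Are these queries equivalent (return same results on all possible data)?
Yes, equivalent

Both queries return: [(0,), (32000,), (71000,), (81000,), (91000,), (97000,), (115000,)]

Reason: COALESCE vs CASE for NULL handling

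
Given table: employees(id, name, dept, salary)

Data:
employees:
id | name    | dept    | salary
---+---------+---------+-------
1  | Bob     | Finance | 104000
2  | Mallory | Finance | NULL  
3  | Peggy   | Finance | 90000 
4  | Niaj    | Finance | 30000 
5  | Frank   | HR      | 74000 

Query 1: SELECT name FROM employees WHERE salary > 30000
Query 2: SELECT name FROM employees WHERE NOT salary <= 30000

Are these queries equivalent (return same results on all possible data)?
Yes, equivalent

Both queries return: [('Bob',), ('Frank',), ('Peggy',)]

Reason: Both filter salary > 30000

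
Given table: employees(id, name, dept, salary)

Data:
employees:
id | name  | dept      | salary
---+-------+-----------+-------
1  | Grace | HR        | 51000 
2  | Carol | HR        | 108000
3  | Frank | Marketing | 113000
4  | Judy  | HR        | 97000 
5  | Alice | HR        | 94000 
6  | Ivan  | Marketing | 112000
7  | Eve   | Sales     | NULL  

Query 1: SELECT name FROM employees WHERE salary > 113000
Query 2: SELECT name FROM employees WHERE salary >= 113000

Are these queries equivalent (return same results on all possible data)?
No, not equivalent

Query 1 returns: []
Query 2 returns: [('Frank',)]

Reason: > vs >= gives different results when salary = 113000 exists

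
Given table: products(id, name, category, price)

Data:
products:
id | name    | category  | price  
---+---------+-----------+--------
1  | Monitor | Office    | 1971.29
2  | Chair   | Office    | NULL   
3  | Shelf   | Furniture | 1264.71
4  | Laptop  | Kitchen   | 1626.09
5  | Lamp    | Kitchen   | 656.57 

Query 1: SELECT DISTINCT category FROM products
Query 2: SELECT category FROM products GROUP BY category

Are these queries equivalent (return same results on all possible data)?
Yes, equivalent

Both queries return: [('Furniture',), ('Kitchen',), ('Office',)]

Reason: Both get unique categorys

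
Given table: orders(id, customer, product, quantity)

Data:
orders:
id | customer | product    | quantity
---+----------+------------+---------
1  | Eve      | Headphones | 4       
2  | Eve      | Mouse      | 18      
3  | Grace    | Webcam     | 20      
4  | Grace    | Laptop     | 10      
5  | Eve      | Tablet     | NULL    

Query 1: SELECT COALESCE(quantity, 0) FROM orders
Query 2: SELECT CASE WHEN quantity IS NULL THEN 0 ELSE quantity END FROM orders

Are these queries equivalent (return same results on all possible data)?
Yes, equivalent

Both queries return: [(0,), (4,), (10,), (18,), (20,)]

Reason: COALESCE vs CASE for NULL handling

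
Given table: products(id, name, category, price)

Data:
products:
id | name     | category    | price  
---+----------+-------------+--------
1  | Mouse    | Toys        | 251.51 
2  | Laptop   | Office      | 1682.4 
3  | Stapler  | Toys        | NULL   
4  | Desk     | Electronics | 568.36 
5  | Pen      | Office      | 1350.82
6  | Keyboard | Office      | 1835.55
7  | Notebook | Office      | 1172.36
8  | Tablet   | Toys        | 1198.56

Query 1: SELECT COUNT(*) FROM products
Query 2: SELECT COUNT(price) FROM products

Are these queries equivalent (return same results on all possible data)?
No, not equivalent

Query 1 returns: [(8,)]
Query 2 returns: [(7,)]

Reason: COUNT(*) includes NULLs, COUNT(column) excludes them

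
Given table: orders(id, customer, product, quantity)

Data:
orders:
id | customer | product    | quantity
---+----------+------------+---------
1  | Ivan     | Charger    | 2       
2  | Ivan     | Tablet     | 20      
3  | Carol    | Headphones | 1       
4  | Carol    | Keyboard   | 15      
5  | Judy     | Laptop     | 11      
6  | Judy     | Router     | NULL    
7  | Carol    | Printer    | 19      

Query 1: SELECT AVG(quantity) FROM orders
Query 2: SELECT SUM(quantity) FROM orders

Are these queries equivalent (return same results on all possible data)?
No, not equivalent

Query 1 returns: [(11.333333333333334,)]
Query 2 returns: [(68,)]

Reason: AVG vs SUM give different aggregate values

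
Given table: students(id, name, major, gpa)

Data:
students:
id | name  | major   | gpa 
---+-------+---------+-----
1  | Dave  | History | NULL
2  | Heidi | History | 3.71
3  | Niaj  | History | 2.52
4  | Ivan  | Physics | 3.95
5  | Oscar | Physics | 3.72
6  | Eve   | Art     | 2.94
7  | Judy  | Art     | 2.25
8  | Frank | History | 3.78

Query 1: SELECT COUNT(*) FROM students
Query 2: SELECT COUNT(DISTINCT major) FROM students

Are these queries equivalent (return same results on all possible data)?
No, not equivalent

Query 1 returns: [(8,)]
Query 2 returns: [(3,)]

Reason: COUNT(*) counts rows, COUNT(DISTINCT major) counts unique majors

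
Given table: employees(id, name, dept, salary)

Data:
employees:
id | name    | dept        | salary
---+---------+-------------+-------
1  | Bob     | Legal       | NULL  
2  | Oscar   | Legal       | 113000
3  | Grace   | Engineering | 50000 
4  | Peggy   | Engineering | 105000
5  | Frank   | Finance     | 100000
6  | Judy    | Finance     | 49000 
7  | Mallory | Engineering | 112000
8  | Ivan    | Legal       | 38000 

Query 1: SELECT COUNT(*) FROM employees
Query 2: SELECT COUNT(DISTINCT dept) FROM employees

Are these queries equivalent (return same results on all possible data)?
No, not equivalent

Query 1 returns: [(8,)]
Query 2 returns: [(3,)]

Reason: COUNT(*) counts rows, COUNT(DISTINCT dept) counts unique depts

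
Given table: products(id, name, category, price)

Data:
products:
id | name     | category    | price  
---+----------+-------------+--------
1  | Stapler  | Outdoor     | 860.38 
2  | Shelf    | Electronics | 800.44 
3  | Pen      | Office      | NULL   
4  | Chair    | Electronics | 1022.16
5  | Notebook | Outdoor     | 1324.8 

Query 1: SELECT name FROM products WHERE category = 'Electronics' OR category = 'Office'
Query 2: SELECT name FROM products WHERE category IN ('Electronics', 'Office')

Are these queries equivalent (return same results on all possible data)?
Yes, equivalent

Both queries return: [('Chair',), ('Pen',), ('Shelf',)]

Reason: OR vs IN are equivalent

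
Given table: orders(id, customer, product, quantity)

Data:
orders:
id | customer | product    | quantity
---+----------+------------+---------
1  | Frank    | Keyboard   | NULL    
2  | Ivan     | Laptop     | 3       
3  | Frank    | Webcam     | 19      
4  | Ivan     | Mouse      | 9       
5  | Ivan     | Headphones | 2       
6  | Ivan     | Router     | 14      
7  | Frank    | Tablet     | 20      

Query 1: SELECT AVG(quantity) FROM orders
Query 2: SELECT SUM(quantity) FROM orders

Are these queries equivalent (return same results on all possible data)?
No, not equivalent

Query 1 returns: [(11.166666666666666,)]
Query 2 returns: [(67,)]

Reason: AVG vs SUM give different aggregate values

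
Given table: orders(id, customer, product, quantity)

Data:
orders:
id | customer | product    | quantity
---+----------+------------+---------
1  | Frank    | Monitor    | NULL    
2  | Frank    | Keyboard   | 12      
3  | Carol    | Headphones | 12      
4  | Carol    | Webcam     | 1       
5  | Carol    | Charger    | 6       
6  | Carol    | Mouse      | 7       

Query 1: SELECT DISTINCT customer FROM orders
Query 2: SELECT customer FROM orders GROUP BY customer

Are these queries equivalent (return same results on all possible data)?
Yes, equivalent

Both queries return: [('Carol',), ('Frank',)]

Reason: Both get unique customers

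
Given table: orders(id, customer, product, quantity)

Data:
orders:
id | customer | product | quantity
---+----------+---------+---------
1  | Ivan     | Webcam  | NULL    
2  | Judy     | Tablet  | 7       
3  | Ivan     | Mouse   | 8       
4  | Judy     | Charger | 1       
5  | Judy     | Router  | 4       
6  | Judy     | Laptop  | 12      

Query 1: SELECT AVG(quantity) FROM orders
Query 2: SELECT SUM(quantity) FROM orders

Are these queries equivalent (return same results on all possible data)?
No, not equivalent

Query 1 returns: [(6.4,)]
Query 2 returns: [(32,)]

Reason: AVG vs SUM give different aggregate values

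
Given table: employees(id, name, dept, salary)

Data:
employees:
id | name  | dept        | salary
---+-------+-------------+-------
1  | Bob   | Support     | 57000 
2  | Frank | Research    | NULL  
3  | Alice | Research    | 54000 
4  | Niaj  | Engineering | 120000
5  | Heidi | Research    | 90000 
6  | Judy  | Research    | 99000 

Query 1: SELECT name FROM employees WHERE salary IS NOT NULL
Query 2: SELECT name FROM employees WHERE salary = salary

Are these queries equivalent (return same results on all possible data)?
Yes, equivalent

Both queries return: [('Alice',), ('Bob',), ('Heidi',), ('Judy',), ('Niaj',)]

Reason: IS NOT NULL vs self-equality (both exclude NULLs)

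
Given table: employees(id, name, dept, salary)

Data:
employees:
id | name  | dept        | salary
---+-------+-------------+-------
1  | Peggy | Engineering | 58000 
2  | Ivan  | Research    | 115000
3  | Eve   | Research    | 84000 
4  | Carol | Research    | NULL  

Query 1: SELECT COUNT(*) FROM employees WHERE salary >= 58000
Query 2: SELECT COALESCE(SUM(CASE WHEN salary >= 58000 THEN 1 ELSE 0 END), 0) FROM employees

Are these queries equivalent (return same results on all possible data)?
Yes, equivalent

Both queries return: [(3,)]

Reason: COUNT with WHERE vs conditional SUM (COALESCE handles empty-table NULL)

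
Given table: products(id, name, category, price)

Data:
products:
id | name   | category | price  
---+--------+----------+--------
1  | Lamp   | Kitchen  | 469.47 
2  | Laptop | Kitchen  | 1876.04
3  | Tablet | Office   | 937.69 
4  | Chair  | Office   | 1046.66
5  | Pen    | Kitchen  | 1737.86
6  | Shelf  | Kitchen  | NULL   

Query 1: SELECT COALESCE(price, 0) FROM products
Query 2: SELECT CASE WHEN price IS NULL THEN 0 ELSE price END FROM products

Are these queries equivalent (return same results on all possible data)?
Yes, equivalent

Both queries return: [(0,), (469.47,), (937.69,), (1046.66,), (1737.86,), (1876.04,)]

Reason: COALESCE vs CASE for NULL handling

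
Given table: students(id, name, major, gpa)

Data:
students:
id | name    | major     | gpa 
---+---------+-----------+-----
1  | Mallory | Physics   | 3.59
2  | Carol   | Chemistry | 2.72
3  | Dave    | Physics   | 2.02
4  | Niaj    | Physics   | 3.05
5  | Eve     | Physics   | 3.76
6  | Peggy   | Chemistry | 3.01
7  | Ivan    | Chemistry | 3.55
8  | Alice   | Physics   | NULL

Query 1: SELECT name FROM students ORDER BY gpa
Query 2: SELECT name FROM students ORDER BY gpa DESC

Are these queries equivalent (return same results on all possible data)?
No, not equivalent

Query 1 returns: [('Alice',), ('Dave',), ('Carol',), ('Peggy',), ('Niaj',), ('Ivan',), ('Mallory',), ('Eve',)]
Query 2 returns: [('Eve',), ('Mallory',), ('Ivan',), ('Niaj',), ('Peggy',), ('Carol',), ('Dave',), ('Alice',)]

Reason: ASC vs DESC gives opposite ordering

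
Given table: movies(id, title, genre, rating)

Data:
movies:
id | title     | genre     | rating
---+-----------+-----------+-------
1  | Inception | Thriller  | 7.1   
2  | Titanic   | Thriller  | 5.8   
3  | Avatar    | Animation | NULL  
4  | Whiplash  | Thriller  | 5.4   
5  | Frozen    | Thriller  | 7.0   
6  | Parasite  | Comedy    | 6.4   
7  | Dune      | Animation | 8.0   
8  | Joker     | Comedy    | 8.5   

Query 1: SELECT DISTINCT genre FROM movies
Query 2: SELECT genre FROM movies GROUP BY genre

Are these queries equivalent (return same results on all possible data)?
Yes, equivalent

Both queries return: [('Animation',), ('Comedy',), ('Thriller',)]

Reason: Both get unique genres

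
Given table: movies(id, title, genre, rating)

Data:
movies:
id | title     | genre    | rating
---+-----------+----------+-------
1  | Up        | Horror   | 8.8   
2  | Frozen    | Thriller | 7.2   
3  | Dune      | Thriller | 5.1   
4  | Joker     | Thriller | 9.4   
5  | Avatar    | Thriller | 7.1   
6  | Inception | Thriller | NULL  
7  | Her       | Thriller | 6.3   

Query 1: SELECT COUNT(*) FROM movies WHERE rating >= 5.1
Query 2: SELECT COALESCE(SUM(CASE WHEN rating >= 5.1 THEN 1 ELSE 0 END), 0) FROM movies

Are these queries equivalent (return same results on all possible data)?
Yes, equivalent

Both queries return: [(6,)]

Reason: COUNT with WHERE vs conditional SUM (COALESCE handles empty-table NULL)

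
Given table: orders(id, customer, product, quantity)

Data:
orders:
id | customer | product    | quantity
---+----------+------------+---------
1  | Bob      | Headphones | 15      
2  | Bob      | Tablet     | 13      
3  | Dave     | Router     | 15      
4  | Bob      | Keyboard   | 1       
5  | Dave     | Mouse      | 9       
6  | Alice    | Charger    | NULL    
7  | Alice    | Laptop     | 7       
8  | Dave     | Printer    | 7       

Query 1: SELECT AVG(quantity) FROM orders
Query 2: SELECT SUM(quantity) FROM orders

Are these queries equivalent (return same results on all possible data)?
No, not equivalent

Query 1 returns: [(9.571428571428571,)]
Query 2 returns: [(67,)]

Reason: AVG vs SUM give different aggregate values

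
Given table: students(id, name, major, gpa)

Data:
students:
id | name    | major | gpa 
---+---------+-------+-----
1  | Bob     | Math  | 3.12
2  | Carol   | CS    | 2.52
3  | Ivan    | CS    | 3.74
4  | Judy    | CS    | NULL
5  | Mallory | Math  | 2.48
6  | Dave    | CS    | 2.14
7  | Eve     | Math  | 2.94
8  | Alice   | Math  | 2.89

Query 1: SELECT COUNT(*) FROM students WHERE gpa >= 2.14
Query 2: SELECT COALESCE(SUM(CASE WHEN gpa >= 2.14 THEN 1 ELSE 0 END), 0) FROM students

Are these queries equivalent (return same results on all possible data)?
Yes, equivalent

Both queries return: [(7,)]

Reason: COUNT with WHERE vs conditional SUM (COALESCE handles empty-table NULL)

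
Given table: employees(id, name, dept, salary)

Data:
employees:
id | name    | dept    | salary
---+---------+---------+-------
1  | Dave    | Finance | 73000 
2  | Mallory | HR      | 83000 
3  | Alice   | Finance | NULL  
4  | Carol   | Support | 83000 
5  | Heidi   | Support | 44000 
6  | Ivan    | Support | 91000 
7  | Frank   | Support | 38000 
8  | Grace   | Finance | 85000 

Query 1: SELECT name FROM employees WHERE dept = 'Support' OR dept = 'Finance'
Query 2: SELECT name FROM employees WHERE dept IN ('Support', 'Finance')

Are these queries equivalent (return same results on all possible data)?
Yes, equivalent

Both queries return: [('Alice',), ('Carol',), ('Dave',), ('Frank',), ('Grace',), ('Heidi',), ('Ivan',)]

Reason: OR vs IN are equivalent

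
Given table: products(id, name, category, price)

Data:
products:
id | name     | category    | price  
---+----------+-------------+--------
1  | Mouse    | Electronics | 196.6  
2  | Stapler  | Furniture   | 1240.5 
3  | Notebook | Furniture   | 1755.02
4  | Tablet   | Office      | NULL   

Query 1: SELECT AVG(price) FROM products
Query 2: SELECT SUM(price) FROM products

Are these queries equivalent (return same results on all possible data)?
No, not equivalent

Query 1 returns: [(1064.04,)]
Query 2 returns: [(3192.12,)]

Reason: AVG vs SUM give different aggregate values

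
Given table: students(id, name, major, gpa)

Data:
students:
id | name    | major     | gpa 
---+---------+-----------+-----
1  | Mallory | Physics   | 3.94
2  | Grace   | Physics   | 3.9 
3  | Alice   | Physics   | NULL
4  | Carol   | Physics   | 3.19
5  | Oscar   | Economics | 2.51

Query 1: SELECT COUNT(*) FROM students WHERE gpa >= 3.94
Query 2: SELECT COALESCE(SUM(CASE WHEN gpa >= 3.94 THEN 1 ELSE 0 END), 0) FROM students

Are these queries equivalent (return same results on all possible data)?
Yes, equivalent

Both queries return: [(1,)]

Reason: COUNT with WHERE vs conditional SUM (COALESCE handles empty-table NULL)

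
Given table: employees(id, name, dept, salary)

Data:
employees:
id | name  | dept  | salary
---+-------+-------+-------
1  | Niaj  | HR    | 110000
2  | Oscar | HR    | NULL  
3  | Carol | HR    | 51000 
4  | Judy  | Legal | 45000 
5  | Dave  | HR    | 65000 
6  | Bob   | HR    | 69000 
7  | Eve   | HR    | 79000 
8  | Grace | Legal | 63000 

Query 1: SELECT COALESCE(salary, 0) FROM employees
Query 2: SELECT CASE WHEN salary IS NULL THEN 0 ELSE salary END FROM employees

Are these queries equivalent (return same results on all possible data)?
Yes, equivalent

Both queries return: [(0,), (45000,), (51000,), (63000,), (65000,), (69000,), (79000,), (110000,)]

Reason: COALESCE vs CASE for NULL handling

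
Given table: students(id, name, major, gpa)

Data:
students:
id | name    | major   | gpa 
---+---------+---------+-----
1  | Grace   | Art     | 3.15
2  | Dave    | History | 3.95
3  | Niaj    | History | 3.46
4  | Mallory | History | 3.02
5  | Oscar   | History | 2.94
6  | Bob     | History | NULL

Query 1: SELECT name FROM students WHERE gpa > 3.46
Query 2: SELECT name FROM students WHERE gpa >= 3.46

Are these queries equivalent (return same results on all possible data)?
No, not equivalent

Query 1 returns: [('Dave',)]
Query 2 returns: [('Dave',), ('Niaj',)]

Reason: > vs >= gives different results when gpa = 3.46 exists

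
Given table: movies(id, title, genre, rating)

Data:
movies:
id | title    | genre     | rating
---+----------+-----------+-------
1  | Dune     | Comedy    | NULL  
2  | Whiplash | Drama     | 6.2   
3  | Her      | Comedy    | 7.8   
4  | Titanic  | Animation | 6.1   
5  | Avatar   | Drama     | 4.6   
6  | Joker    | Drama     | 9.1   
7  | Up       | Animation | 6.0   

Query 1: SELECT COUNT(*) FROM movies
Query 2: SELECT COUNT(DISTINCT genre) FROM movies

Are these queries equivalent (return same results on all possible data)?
No, not equivalent

Query 1 returns: [(7,)]
Query 2 returns: [(3,)]

Reason: COUNT(*) counts rows, COUNT(DISTINCT genre) counts unique genres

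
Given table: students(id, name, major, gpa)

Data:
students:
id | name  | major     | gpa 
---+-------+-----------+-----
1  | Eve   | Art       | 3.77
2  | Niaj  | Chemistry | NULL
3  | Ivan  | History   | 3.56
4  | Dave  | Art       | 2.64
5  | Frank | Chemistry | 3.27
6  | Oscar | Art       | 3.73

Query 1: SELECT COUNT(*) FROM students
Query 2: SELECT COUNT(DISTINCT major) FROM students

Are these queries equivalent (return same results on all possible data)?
No, not equivalent

Query 1 returns: [(6,)]
Query 2 returns: [(3,)]

Reason: COUNT(*) counts rows, COUNT(DISTINCT major) counts unique majors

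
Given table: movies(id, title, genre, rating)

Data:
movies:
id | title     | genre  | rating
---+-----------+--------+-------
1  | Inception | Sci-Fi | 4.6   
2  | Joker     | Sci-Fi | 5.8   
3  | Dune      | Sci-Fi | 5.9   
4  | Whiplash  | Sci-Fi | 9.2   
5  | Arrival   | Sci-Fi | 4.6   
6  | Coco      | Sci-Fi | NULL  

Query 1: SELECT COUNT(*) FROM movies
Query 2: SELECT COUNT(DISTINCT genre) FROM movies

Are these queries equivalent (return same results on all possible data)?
No, not equivalent

Query 1 returns: [(6,)]
Query 2 returns: [(1,)]

Reason: COUNT(*) counts rows, COUNT(DISTINCT genre) counts unique genres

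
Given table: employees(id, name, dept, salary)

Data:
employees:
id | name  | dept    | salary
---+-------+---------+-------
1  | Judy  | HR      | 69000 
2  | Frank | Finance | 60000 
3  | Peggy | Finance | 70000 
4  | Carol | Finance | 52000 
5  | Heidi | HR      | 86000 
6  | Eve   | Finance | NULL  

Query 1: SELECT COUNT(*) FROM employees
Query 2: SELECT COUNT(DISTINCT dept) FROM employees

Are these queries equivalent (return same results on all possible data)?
No, not equivalent

Query 1 returns: [(6,)]
Query 2 returns: [(2,)]

Reason: COUNT(*) counts rows, COUNT(DISTINCT dept) counts unique depts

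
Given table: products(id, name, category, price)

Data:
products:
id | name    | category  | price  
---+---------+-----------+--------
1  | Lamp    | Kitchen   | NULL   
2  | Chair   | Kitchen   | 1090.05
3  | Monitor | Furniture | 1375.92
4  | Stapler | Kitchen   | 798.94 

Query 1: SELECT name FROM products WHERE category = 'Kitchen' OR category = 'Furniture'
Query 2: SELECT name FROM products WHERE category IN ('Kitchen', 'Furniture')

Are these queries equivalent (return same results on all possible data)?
Yes, equivalent

Both queries return: [('Chair',), ('Lamp',), ('Monitor',), ('Stapler',)]

Reason: OR vs IN are equivalent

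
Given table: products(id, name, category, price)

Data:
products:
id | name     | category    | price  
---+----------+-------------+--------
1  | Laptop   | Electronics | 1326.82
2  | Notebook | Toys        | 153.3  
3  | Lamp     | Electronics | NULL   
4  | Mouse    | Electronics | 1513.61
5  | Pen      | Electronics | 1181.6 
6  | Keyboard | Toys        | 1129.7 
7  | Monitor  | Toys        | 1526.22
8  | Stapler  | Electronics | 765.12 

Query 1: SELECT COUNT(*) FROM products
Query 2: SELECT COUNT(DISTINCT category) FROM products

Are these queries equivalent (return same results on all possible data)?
No, not equivalent

Query 1 returns: [(8,)]
Query 2 returns: [(2,)]

Reason: COUNT(*) counts rows, COUNT(DISTINCT category) counts unique categorys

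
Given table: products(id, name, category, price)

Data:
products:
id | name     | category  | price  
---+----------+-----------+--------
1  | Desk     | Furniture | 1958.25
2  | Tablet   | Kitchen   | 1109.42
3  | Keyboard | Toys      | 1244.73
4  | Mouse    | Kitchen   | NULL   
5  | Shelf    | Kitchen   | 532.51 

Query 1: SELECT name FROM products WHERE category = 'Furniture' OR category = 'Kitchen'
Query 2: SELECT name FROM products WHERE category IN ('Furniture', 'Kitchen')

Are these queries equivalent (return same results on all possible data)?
Yes, equivalent

Both queries return: [('Desk',), ('Mouse',), ('Shelf',), ('Tablet',)]

Reason: OR vs IN are equivalent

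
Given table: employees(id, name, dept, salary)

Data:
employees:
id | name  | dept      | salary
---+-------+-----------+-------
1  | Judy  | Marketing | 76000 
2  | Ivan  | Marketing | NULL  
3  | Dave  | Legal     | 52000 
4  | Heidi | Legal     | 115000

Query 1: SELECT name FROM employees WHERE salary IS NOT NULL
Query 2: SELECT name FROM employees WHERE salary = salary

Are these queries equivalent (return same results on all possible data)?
Yes, equivalent

Both queries return: [('Dave',), ('Heidi',), ('Judy',)]

Reason: IS NOT NULL vs self-equality (both exclude NULLs)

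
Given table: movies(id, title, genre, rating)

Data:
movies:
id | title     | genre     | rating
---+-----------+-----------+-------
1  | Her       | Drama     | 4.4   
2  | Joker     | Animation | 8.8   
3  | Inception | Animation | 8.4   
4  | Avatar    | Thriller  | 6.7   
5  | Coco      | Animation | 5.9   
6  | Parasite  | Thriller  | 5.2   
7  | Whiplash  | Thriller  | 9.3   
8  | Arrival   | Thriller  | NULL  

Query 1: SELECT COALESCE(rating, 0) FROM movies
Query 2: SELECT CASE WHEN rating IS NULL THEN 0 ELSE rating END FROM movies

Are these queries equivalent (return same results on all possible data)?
Yes, equivalent

Both queries return: [(0,), (4.4,), (5.2,), (5.9,), (6.7,), (8.4,), (8.8,), (9.3,)]

Reason: COALESCE vs CASE for NULL handling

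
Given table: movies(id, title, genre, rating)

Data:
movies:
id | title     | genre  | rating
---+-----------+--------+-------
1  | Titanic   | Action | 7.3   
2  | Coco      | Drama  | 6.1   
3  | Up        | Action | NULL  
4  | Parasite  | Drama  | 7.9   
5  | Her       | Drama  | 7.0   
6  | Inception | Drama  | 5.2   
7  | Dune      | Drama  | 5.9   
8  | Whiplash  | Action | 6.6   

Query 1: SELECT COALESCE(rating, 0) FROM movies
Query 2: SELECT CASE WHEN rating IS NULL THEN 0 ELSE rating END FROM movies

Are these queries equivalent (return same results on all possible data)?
Yes, equivalent

Both queries return: [(0,), (5.2,), (5.9,), (6.1,), (6.6,), (7.0,), (7.3,), (7.9,)]

Reason: COALESCE vs CASE for NULL handling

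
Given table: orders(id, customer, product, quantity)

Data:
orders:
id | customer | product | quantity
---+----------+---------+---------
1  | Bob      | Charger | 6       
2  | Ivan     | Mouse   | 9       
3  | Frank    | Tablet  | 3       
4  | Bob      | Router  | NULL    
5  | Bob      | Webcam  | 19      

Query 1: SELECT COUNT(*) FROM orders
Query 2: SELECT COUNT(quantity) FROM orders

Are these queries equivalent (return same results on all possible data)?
No, not equivalent

Query 1 returns: [(5,)]
Query 2 returns: [(4,)]

Reason: COUNT(*) includes NULLs, COUNT(column) excludes them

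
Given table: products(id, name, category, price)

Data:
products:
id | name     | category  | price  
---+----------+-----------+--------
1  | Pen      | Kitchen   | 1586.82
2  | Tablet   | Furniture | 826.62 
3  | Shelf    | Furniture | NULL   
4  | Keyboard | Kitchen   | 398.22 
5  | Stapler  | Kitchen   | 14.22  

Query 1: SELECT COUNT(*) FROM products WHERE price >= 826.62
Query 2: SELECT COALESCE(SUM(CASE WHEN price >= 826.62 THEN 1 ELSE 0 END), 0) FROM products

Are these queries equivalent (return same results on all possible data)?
Yes, equivalent

Both queries return: [(2,)]

Reason: COUNT with WHERE vs conditional SUM (COALESCE handles empty-table NULL)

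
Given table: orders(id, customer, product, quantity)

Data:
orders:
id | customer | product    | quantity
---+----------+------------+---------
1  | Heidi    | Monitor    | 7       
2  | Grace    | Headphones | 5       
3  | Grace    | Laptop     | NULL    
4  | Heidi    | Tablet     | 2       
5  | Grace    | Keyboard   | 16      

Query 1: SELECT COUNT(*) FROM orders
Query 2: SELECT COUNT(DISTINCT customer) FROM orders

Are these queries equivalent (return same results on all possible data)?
No, not equivalent

Query 1 returns: [(5,)]
Query 2 returns: [(2,)]

Reason: COUNT(*) counts rows, COUNT(DISTINCT customer) counts unique customers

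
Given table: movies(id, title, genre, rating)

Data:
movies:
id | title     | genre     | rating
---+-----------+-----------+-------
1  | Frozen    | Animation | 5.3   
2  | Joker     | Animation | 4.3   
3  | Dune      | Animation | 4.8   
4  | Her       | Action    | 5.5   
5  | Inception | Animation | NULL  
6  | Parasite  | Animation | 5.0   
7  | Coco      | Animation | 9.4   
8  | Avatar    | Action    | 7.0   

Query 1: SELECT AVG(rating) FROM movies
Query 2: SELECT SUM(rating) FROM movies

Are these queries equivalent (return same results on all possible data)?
No, not equivalent

Query 1 returns: [(5.8999999999999995,)]
Query 2 returns: [(41.3,)]

Reason: AVG vs SUM give different aggregate values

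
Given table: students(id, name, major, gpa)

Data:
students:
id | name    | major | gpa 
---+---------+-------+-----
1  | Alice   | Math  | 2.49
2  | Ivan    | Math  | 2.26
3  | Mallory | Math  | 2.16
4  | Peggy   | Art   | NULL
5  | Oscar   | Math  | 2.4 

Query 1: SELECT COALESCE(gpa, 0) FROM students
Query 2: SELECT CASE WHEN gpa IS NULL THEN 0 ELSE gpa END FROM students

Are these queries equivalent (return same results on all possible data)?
Yes, equivalent

Both queries return: [(0,), (2.16,), (2.26,), (2.4,), (2.49,)]

Reason: COALESCE vs CASE for NULL handling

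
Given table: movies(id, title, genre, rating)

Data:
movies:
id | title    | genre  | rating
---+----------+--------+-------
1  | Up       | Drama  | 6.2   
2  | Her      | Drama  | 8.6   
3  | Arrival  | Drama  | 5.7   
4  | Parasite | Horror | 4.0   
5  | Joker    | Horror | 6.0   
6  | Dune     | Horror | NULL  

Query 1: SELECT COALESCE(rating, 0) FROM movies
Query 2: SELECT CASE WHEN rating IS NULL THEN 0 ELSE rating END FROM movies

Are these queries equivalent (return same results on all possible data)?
Yes, equivalent

Both queries return: [(0,), (4.0,), (5.7,), (6.0,), (6.2,), (8.6,)]

Reason: COALESCE vs CASE for NULL handling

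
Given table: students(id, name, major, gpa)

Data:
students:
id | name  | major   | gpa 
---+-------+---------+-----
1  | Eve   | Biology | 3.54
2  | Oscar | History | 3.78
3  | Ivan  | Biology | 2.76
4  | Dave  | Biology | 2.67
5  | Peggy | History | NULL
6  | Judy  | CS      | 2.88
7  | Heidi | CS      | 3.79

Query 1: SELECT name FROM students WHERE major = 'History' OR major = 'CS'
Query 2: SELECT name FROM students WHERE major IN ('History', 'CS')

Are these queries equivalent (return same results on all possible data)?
Yes, equivalent

Both queries return: [('Heidi',), ('Judy',), ('Oscar',), ('Peggy',)]

Reason: OR vs IN are equivalent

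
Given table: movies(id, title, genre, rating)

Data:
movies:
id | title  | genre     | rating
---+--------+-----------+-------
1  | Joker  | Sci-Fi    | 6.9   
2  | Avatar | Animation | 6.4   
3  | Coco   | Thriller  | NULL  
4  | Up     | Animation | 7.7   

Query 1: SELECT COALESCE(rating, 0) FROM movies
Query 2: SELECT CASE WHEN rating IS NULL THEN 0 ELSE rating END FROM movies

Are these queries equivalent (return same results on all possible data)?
Yes, equivalent

Both queries return: [(0,), (6.4,), (6.9,), (7.7,)]

Reason: COALESCE vs CASE for NULL handling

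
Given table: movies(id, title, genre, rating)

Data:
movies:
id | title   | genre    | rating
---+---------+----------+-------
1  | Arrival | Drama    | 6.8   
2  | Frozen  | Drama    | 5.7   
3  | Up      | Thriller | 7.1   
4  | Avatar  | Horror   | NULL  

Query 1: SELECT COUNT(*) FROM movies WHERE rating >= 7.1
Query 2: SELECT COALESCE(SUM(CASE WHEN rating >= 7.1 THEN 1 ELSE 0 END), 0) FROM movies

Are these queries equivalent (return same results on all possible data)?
Yes, equivalent

Both queries return: [(1,)]

Reason: COUNT with WHERE vs conditional SUM (COALESCE handles empty-table NULL)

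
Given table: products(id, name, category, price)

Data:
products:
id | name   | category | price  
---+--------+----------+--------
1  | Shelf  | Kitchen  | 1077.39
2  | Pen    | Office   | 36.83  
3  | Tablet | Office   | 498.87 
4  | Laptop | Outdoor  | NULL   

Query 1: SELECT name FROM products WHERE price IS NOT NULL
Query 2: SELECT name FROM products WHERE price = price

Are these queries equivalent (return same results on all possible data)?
Yes, equivalent

Both queries return: [('Pen',), ('Shelf',), ('Tablet',)]

Reason: IS NOT NULL vs self-equality (both exclude NULLs)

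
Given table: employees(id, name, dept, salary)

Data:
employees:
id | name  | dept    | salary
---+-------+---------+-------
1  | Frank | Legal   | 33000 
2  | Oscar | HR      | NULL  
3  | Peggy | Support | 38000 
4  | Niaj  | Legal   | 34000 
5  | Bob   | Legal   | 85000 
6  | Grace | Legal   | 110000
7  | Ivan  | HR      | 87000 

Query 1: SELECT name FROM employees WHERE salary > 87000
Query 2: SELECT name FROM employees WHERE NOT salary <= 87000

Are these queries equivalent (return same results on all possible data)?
Yes, equivalent

Both queries return: [('Grace',)]

Reason: Both filter salary > 87000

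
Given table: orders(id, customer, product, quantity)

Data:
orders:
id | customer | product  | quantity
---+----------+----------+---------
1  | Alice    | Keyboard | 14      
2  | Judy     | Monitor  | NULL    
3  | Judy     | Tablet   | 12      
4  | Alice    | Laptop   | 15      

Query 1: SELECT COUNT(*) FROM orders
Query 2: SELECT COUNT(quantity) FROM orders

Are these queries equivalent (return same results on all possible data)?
No, not equivalent

Query 1 returns: [(4,)]
Query 2 returns: [(3,)]

Reason: COUNT(*) includes NULLs, COUNT(column) excludes them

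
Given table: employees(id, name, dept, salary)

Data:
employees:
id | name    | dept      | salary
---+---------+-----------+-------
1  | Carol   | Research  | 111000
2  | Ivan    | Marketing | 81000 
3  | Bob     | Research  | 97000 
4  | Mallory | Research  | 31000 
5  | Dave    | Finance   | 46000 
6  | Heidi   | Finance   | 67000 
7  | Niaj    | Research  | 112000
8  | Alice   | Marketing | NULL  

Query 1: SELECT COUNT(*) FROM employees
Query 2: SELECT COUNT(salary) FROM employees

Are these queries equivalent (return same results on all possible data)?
No, not equivalent

Query 1 returns: [(8,)]
Query 2 returns: [(7,)]

Reason: COUNT(*) includes NULLs, COUNT(column) excludes them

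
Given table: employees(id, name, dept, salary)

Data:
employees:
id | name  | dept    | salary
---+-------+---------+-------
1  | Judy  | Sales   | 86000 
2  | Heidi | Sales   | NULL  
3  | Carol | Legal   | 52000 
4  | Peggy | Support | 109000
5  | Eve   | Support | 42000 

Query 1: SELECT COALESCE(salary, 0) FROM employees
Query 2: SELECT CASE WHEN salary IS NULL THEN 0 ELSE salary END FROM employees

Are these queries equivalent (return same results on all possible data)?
Yes, equivalent

Both queries return: [(0,), (42000,), (52000,), (86000,), (109000,)]

Reason: COALESCE vs CASE for NULL handling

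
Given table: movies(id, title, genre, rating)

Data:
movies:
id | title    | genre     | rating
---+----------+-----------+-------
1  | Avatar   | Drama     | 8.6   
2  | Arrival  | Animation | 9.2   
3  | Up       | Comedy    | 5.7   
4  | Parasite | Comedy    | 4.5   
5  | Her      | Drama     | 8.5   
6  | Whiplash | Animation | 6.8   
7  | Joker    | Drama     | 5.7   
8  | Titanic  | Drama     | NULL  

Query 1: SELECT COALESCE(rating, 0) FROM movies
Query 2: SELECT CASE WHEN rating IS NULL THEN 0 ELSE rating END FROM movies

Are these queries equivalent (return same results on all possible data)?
Yes, equivalent

Both queries return: [(0,), (4.5,), (5.7,), (5.7,), (6.8,), (8.5,), (8.6,), (9.2,)]

Reason: COALESCE vs CASE for NULL handling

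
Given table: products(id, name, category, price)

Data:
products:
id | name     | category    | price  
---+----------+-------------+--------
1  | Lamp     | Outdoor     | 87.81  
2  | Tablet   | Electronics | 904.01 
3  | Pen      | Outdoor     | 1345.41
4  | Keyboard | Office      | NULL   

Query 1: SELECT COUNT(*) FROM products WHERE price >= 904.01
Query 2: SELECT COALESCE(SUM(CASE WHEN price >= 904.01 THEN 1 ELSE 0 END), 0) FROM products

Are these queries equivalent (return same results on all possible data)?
Yes, equivalent

Both queries return: [(2,)]

Reason: COUNT with WHERE vs conditional SUM (COALESCE handles empty-table NULL)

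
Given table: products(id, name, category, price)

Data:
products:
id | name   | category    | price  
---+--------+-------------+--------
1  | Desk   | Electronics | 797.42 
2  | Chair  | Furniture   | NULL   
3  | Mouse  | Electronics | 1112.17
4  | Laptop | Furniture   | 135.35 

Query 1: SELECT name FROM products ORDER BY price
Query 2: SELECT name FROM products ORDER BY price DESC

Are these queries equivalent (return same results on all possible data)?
No, not equivalent

Query 1 returns: [('Chair',), ('Laptop',), ('Desk',), ('Mouse',)]
Query 2 returns: [('Mouse',), ('Desk',), ('Laptop',), ('Chair',)]

Reason: ASC vs DESC gives opposite ordering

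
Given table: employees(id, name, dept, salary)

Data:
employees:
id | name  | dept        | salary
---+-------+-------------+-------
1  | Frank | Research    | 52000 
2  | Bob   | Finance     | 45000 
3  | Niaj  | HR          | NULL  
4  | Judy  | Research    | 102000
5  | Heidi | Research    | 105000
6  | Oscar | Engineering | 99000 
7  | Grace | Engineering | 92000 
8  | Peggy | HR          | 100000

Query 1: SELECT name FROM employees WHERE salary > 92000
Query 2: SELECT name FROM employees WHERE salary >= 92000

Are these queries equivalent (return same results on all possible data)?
No, not equivalent

Query 1 returns: [('Judy',), ('Heidi',), ('Oscar',), ('Peggy',)]
Query 2 returns: [('Judy',), ('Heidi',), ('Oscar',), ('Grace',), ('Peggy',)]

Reason: > vs >= gives different results when salary = 92000 exists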